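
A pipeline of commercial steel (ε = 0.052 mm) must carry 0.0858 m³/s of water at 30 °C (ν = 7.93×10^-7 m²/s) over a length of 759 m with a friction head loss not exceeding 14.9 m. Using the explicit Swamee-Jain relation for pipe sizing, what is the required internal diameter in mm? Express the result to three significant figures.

Swamee-Jain (Type III): D = 0.66·[ε^1.25·(LQ²/(gh_f))^4.75 + ν·Q^9.4·(L/(gh_f))^5.2]^0.04
LQ²/(gh_f) = 0.03823; L/(gh_f) = 5.193
Term 1 = ε^1.25·(…)^4.75 = 8.15×10^-13; Term 2 = ν·Q^9.4·(…)^5.2 = 3.93×10^-13
D = 0.66·(8.15×10^-13 + 3.93×10^-13)^0.04 = 0.2202 m = 220 mm
Check: V = 2.25 m/s, Re = 6.26×10^5, f = 0.01558, h_f = 13.9 m ≈ 14.9 m ✓

D ≈ 220 mm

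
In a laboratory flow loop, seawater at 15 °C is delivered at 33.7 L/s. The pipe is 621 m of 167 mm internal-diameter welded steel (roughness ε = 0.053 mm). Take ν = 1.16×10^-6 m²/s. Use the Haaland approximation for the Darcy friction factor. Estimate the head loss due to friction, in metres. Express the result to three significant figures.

h_f ≈ 7.82 m

V = 4Q/(πD²) = 4·0.0337/(π·0.167²) = 1.539 m/s
Re = VD/ν = 1.539·0.167/1.16×10^-6 = 2.21×10^5 → turbulent
ε/D = 0.053/167 = 3.17×10^-4
Haaland: f = 0.01742
h_f = f(L/D)V²/(2g) = 0.01742·(621/0.167)·1.539²/(2·9.81) = 7.815 m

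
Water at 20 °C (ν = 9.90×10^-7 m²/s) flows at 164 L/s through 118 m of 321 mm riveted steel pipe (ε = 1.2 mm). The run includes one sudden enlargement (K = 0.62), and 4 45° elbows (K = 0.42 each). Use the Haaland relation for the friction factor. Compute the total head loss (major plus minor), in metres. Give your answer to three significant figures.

H_L ≈ 2.64 m

V = 4Q/(πD²) = 2.026 m/s; V²/2g = 0.2093 m
Re = 6.57×10^5, ε/D = 0.00374 → f = 0.02808 (Haaland)
Major: h_f = f(L/D)·V²/2g = 0.02808·367.6·0.2093 = 2.160 m
Minor: ΣK = 2.30; h_m = ΣK·V²/2g = 0.4814 m
Total H_L = 2.160 + 0.4814 = 2.642 m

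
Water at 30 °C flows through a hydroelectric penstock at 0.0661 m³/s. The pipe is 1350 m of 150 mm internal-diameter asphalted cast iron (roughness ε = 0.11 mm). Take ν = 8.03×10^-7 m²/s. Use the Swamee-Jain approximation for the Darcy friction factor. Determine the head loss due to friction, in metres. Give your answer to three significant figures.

V = 4Q/(πD²) = 4·0.0661/(π·0.150²) = 3.740 m/s
Re = VD/ν = 3.740·0.150/8.03×10^-7 = 6.99×10^5 → turbulent
ε/D = 0.11/150 = 7.33×10^-4
Swamee-Jain: f = 0.01888
h_f = f(L/D)V²/(2g) = 0.01888·(1350/0.150)·3.740²/(2·9.81) = 121.2 m

h_f ≈ 121 m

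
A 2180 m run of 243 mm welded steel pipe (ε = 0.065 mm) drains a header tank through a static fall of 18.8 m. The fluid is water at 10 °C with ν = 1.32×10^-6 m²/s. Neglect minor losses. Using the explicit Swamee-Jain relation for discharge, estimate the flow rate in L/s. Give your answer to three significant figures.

Q ≈ 72.5 L/s

Swamee-Jain (Type II): Q = -0.965·√(gD⁵h_f/L)·ln[ε/(3.7D) + √(3.17ν²L/(gD³h_f))]
√(gD⁵h_f/L) = √(9.81·0.243⁵·18.8/2180) = 0.008466
ε/(3.7D) = 7.23×10^-5; √(3.17ν²L/(gD³h_f)) = 6.75×10^-5
Q = -0.965·0.008466·ln(1.397×10^-4) = 0.07252 m³/s
Check: V = 1.56 m/s, Re = 2.88×10^5, f = 0.01690, h_f = 18.9 m ≈ 18.8 m ✓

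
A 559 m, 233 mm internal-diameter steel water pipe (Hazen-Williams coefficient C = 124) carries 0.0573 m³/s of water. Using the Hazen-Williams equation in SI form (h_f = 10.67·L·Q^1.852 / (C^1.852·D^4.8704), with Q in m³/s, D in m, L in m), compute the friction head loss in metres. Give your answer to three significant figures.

h_f = 10.67·559·0.0573^1.852 / (124^1.852·0.233^4.8704) = 4.785 m

h_f ≈ 4.79 m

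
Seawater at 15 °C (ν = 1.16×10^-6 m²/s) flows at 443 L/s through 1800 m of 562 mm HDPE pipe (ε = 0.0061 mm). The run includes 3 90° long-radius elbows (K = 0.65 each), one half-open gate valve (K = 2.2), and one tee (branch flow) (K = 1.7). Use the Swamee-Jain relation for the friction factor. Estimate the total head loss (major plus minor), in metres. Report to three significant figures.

V = 4Q/(πD²) = 1.786 m/s; V²/2g = 0.1625 m
Re = 8.65×10^5, ε/D = 1.09×10^-5 → f = 0.01214 (Swamee-Jain)
Major: h_f = f(L/D)·V²/2g = 0.01214·3203·0.1625 = 6.320 m
Minor: ΣK = 5.85; h_m = ΣK·V²/2g = 0.9509 m
Total H_L = 6.320 + 0.9509 = 7.271 m

H_L ≈ 7.27 m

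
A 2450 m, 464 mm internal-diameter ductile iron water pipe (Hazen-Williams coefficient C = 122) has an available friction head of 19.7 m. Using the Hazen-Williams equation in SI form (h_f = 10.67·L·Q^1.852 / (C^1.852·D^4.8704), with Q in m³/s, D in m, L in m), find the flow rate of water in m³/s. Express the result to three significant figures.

Rearranging: Q = [h_f·C^1.852·D^4.8704 / (10.67·L)]^(1/1.852)
Q = [19.7·122^1.852·0.464^4.8704 / (10.67·2450)]^0.540 = 0.3335 m³/s

Q ≈ 0.334 m³/s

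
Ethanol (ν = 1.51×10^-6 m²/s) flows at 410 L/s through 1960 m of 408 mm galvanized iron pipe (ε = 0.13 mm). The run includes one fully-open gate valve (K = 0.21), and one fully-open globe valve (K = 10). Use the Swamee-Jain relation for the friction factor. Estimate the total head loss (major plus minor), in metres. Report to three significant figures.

H_L ≈ 43.7 m

V = 4Q/(πD²) = 3.136 m/s; V²/2g = 0.5012 m
Re = 8.47×10^5, ε/D = 3.19×10^-4 → f = 0.01604 (Swamee-Jain)
Major: h_f = f(L/D)·V²/2g = 0.01604·4804·0.5012 = 38.62 m
Minor: ΣK = 10.2; h_m = ΣK·V²/2g = 5.118 m
Total H_L = 38.62 + 5.118 = 43.73 m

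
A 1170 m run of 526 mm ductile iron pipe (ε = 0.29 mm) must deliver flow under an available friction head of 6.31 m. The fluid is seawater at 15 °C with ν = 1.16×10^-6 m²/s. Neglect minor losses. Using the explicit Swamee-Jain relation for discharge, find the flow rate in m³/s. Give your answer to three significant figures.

Q ≈ 0.386 m³/s

Swamee-Jain (Type II): Q = -0.965·√(gD⁵h_f/L)·ln[ε/(3.7D) + √(3.17ν²L/(gD³h_f))]
√(gD⁵h_f/L) = √(9.81·0.526⁵·6.31/1170) = 0.04616
ε/(3.7D) = 1.49×10^-4; √(3.17ν²L/(gD³h_f)) = 2.35×10^-5
Q = -0.965·0.04616·ln(1.725×10^-4) = 0.3859 m³/s
Check: V = 1.78 m/s, Re = 8.05×10^5, f = 0.01775, h_f = 6.35 m ≈ 6.31 m ✓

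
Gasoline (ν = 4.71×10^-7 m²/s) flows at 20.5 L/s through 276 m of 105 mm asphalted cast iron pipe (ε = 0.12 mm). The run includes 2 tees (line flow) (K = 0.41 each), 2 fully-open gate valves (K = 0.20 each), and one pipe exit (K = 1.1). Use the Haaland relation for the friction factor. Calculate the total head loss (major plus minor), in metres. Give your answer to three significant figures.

H_L ≈ 16.3 m

V = 4Q/(πD²) = 2.367 m/s; V²/2g = 0.2857 m
Re = 5.28×10^5, ε/D = 0.00114 → f = 0.02078 (Haaland)
Major: h_f = f(L/D)·V²/2g = 0.02078·2629·0.2857 = 15.61 m
Minor: ΣK = 2.32; h_m = ΣK·V²/2g = 0.6628 m
Total H_L = 15.61 + 0.6628 = 16.27 m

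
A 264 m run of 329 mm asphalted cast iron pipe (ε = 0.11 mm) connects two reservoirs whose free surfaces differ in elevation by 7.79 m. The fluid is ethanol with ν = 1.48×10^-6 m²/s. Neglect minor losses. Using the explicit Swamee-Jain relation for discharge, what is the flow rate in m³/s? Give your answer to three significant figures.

Q ≈ 0.292 m³/s

Swamee-Jain (Type II): Q = -0.965·√(gD⁵h_f/L)·ln[ε/(3.7D) + √(3.17ν²L/(gD³h_f))]
√(gD⁵h_f/L) = √(9.81·0.329⁵·7.79/264) = 0.03340
ε/(3.7D) = 9.04×10^-5; √(3.17ν²L/(gD³h_f)) = 2.60×10^-5
Q = -0.965·0.03340·ln(1.163×10^-4) = 0.2920 m³/s
Check: V = 3.43 m/s, Re = 7.64×10^5, f = 0.01625, h_f = 7.84 m ≈ 7.79 m ✓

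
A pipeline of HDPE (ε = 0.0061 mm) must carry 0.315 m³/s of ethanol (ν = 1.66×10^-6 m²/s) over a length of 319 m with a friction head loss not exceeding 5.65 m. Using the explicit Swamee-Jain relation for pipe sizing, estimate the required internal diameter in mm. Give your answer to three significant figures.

D ≈ 362 mm

Swamee-Jain (Type III): D = 0.66·[ε^1.25·(LQ²/(gh_f))^4.75 + ν·Q^9.4·(L/(gh_f))^5.2]^0.04
LQ²/(gh_f) = 0.5711; L/(gh_f) = 5.755
Term 1 = ε^1.25·(…)^4.75 = 2.12×10^-8; Term 2 = ν·Q^9.4·(…)^5.2 = 2.86×10^-7
D = 0.66·(2.12×10^-8 + 2.86×10^-7)^0.04 = 0.3623 m = 362 mm
Check: V = 3.06 m/s, Re = 6.67×10^5, f = 0.01276, h_f = 5.35 m ≈ 5.65 m ✓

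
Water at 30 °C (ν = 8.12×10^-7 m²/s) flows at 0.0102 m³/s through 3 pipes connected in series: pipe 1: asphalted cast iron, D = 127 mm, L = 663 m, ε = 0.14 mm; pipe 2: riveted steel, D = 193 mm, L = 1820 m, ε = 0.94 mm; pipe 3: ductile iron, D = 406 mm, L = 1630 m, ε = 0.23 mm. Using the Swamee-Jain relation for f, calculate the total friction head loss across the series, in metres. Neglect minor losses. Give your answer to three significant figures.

Pipe 1: V = 0.8052 m/s, Re = 1.26×10^5, ε/D = 0.00110, f = 0.02226, h_1 = f(L/D)V²/2g = 3.840 m
Pipe 2: V = 0.3487 m/s, Re = 8.29×10^4, ε/D = 0.00487, f = 0.03155, h_2 = f(L/D)V²/2g = 1.843 m
Pipe 3: V = 0.07879 m/s, Re = 3.94×10^4, ε/D = 5.67×10^-4, f = 0.02379, h_3 = f(L/D)V²/2g = 0.03021 m
Series → Q common, losses add: H = Σh = 5.714 m

H ≈ 5.71 m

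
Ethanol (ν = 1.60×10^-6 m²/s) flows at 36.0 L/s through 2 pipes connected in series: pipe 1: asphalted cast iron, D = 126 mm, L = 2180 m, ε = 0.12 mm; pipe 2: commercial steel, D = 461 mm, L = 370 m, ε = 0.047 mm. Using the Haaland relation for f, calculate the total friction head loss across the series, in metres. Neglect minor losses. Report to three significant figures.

H ≈ 151 m

Pipe 1: V = 2.887 m/s, Re = 2.27×10^5, ε/D = 9.52×10^-4, f = 0.02058, h_1 = f(L/D)V²/2g = 151.3 m
Pipe 2: V = 0.2157 m/s, Re = 6.21×10^4, ε/D = 1.02×10^-4, f = 0.02007, h_2 = f(L/D)V²/2g = 0.03819 m
Series → Q common, losses add: H = Σh = 151.3 m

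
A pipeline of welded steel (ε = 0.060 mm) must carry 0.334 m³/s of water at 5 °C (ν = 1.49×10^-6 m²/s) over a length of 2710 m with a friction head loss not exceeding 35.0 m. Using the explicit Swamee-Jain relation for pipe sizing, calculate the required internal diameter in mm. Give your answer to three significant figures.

D ≈ 406 mm

Swamee-Jain (Type III): D = 0.66·[ε^1.25·(LQ²/(gh_f))^4.75 + ν·Q^9.4·(L/(gh_f))^5.2]^0.04
LQ²/(gh_f) = 0.8805; L/(gh_f) = 7.893
Term 1 = ε^1.25·(…)^4.75 = 2.88×10^-6; Term 2 = ν·Q^9.4·(…)^5.2 = 2.30×10^-6
D = 0.66·(2.88×10^-6 + 2.30×10^-6)^0.04 = 0.4056 m = 406 mm
Check: V = 2.58 m/s, Re = 7.04×10^5, f = 0.01454, h_f = 33.1 m ≈ 35.0 m ✓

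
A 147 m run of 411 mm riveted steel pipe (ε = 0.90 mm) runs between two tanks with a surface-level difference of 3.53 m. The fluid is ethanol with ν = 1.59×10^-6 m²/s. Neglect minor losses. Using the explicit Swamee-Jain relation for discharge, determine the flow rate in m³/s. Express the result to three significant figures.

Q ≈ 0.375 m³/s

Swamee-Jain (Type II): Q = -0.965·√(gD⁵h_f/L)·ln[ε/(3.7D) + √(3.17ν²L/(gD³h_f))]
√(gD⁵h_f/L) = √(9.81·0.411⁵·3.53/147) = 0.05256
ε/(3.7D) = 5.92×10^-4; √(3.17ν²L/(gD³h_f)) = 2.21×10^-5
Q = -0.965·0.05256·ln(6.140×10^-4) = 0.3751 m³/s
Check: V = 2.83 m/s, Re = 7.31×10^5, f = 0.02432, h_f = 3.54 m ≈ 3.53 m ✓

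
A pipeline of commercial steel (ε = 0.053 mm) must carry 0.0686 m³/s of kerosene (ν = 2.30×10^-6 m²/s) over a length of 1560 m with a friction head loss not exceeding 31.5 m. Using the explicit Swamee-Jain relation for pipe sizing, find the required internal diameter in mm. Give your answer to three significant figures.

D ≈ 205 mm

Swamee-Jain (Type III): D = 0.66·[ε^1.25·(LQ²/(gh_f))^4.75 + ν·Q^9.4·(L/(gh_f))^5.2]^0.04
LQ²/(gh_f) = 0.02376; L/(gh_f) = 5.048
Term 1 = ε^1.25·(…)^4.75 = 8.72×10^-14; Term 2 = ν·Q^9.4·(…)^5.2 = 1.20×10^-13
D = 0.66·(8.72×10^-14 + 1.20×10^-13)^0.04 = 0.2052 m = 205 mm
Check: V = 2.07 m/s, Re = 1.85×10^5, f = 0.01769, h_f = 29.5 m ≈ 31.5 m ✓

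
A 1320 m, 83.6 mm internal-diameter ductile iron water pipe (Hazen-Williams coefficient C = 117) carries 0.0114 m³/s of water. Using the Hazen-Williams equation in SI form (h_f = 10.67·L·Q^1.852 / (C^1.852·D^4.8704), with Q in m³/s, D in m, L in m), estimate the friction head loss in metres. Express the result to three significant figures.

h_f ≈ 93.1 m

h_f = 10.67·1320·0.0114^1.852 / (117^1.852·0.0836^4.8704) = 93.14 m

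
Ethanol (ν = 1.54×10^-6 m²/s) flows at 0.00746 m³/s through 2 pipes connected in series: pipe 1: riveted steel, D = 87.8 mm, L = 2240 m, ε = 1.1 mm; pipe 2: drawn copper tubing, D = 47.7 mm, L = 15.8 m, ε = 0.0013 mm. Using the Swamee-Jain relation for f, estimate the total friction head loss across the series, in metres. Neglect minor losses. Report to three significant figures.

Pipe 1: V = 1.232 m/s, Re = 7.02×10^4, ε/D = 0.0125, f = 0.04201, h_1 = f(L/D)V²/2g = 82.93 m
Pipe 2: V = 4.175 m/s, Re = 1.29×10^5, ε/D = 2.73×10^-5, f = 0.01713, h_2 = f(L/D)V²/2g = 5.041 m
Series → Q common, losses add: H = Σh = 87.98 m

H ≈ 88.0 m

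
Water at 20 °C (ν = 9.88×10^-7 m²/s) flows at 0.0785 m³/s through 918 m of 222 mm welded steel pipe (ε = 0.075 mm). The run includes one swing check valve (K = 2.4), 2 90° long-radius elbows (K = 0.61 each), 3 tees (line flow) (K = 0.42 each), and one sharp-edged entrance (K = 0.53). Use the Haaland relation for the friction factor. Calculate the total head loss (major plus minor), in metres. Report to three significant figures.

H_L ≈ 15.5 m

V = 4Q/(πD²) = 2.028 m/s; V²/2g = 0.2096 m
Re = 4.56×10^5, ε/D = 3.38×10^-4 → f = 0.01655 (Haaland)
Major: h_f = f(L/D)·V²/2g = 0.01655·4135·0.2096 = 14.34 m
Minor: ΣK = 5.41; h_m = ΣK·V²/2g = 1.134 m
Total H_L = 14.34 + 1.134 = 15.48 m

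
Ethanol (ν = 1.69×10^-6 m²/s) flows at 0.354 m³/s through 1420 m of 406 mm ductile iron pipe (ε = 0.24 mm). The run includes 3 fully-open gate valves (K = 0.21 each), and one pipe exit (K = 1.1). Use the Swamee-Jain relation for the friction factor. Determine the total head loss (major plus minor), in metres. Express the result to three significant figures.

H_L ≈ 24.8 m

V = 4Q/(πD²) = 2.734 m/s; V²/2g = 0.3811 m
Re = 6.57×10^5, ε/D = 5.91×10^-4 → f = 0.01812 (Swamee-Jain)
Major: h_f = f(L/D)·V²/2g = 0.01812·3498·0.3811 = 24.15 m
Minor: ΣK = 1.73; h_m = ΣK·V²/2g = 0.6593 m
Total H_L = 24.15 + 0.6593 = 24.81 m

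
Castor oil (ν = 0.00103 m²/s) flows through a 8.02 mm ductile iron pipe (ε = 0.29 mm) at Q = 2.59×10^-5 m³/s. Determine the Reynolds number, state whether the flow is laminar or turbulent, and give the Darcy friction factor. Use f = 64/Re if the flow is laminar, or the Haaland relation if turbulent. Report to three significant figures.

V = 4Q/(πD²) = 0.5127 m/s
Re = VD/ν = 0.5127·0.00802/0.00103 = 3.99
Re < 2300 → laminar → f = 64/Re = 16.03

Re ≈ 3.99; laminar; f = 64/Re ≈ 16.0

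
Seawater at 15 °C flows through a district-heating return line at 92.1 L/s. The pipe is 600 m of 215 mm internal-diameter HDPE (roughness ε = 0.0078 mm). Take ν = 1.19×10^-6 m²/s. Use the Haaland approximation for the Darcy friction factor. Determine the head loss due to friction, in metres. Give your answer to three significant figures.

V = 4Q/(πD²) = 4·0.0921/(π·0.215²) = 2.537 m/s
Re = VD/ν = 2.537·0.215/1.19×10^-6 = 4.58×10^5 → turbulent
ε/D = 0.0078/215 = 3.63×10^-5
Haaland: f = 0.01368
h_f = f(L/D)V²/(2g) = 0.01368·(600/0.215)·2.537²/(2·9.81) = 12.53 m

h_f ≈ 12.5 m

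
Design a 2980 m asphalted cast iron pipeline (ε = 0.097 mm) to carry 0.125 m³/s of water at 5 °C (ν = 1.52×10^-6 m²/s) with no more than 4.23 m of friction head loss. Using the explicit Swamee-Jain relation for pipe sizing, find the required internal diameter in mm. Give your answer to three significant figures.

Swamee-Jain (Type III): D = 0.66·[ε^1.25·(LQ²/(gh_f))^4.75 + ν·Q^9.4·(L/(gh_f))^5.2]^0.04
LQ²/(gh_f) = 1.122; L/(gh_f) = 71.81
Term 1 = ε^1.25·(…)^4.75 = 1.66×10^-5; Term 2 = ν·Q^9.4·(…)^5.2 = 2.21×10^-5
D = 0.66·(1.66×10^-5 + 2.21×10^-5)^0.04 = 0.4396 m = 440 mm
Check: V = 0.823 m/s, Re = 2.38×10^5, f = 0.01691, h_f = 3.96 m ≈ 4.23 m ✓

D ≈ 440 mm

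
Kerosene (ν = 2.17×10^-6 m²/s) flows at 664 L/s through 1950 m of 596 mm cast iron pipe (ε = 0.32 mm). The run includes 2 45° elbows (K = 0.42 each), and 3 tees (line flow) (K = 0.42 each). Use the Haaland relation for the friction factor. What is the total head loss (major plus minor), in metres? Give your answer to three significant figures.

H_L ≈ 17.3 m

V = 4Q/(πD²) = 2.380 m/s; V²/2g = 0.2887 m
Re = 6.54×10^5, ε/D = 5.37×10^-4 → f = 0.01763 (Haaland)
Major: h_f = f(L/D)·V²/2g = 0.01763·3272·0.2887 = 16.65 m
Minor: ΣK = 2.10; h_m = ΣK·V²/2g = 0.6063 m
Total H_L = 16.65 + 0.6063 = 17.26 m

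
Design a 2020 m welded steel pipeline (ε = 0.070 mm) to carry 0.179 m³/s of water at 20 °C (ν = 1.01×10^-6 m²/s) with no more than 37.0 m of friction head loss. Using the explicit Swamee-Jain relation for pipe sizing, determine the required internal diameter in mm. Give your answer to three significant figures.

D ≈ 299 mm

Swamee-Jain (Type III): D = 0.66·[ε^1.25·(LQ²/(gh_f))^4.75 + ν·Q^9.4·(L/(gh_f))^5.2]^0.04
LQ²/(gh_f) = 0.1783; L/(gh_f) = 5.565
Term 1 = ε^1.25·(…)^4.75 = 1.78×10^-9; Term 2 = ν·Q^9.4·(…)^5.2 = 7.21×10^-10
D = 0.66·(1.78×10^-9 + 7.21×10^-10)^0.04 = 0.2988 m = 299 mm
Check: V = 2.55 m/s, Re = 7.55×10^5, f = 0.01537, h_f = 34.5 m ≈ 37.0 m ✓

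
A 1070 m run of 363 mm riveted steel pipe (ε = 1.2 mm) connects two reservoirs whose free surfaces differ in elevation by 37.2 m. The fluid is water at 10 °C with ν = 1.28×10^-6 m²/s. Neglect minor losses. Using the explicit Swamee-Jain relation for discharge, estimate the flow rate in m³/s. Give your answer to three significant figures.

Q ≈ 0.313 m³/s

Swamee-Jain (Type II): Q = -0.965·√(gD⁵h_f/L)·ln[ε/(3.7D) + √(3.17ν²L/(gD³h_f))]
√(gD⁵h_f/L) = √(9.81·0.363⁵·37.2/1070) = 0.04636
ε/(3.7D) = 8.93×10^-4; √(3.17ν²L/(gD³h_f)) = 1.78×10^-5
Q = -0.965·0.04636·ln(9.113×10^-4) = 0.3132 m³/s
Check: V = 3.03 m/s, Re = 8.58×10^5, f = 0.02712, h_f = 37.3 m ≈ 37.2 m ✓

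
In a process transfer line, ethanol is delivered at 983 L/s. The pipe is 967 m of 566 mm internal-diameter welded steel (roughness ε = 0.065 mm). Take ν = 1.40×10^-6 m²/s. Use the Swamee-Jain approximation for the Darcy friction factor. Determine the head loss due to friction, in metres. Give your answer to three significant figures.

h_f ≈ 17.7 m

V = 4Q/(πD²) = 4·0.983/(π·0.566²) = 3.907 m/s
Re = VD/ν = 3.907·0.566/1.40×10^-6 = 1.58×10^6 → turbulent
ε/D = 0.065/566 = 1.15×10^-4
Swamee-Jain: f = 0.01330
h_f = f(L/D)V²/(2g) = 0.01330·(967/0.566)·3.907²/(2·9.81) = 17.68 m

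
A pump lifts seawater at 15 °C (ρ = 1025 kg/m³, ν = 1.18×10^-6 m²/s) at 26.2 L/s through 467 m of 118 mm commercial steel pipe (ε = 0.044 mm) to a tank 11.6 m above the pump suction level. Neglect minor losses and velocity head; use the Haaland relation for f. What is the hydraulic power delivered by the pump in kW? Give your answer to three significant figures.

P_hyd ≈ 8.43 kW

V = 4Q/(πD²) = 2.396 m/s; Re = 2.40×10^5; ε/D = 3.73×10^-4; f = 0.01763
h_f = f(L/D)V²/2g = 20.41 m
Total head H = z + h_f = 11.6 + 20.41 = 32.01 m
P_hyd = ρgQH = 1025·9.81·0.0262·32.01 = 8.433 kW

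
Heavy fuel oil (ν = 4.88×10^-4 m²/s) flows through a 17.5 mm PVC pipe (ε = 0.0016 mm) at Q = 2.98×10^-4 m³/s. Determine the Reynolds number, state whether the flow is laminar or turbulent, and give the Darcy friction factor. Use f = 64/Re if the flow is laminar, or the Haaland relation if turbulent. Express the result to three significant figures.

V = 4Q/(πD²) = 1.239 m/s
Re = VD/ν = 1.239·0.0175/4.88×10^-4 = 44.4
Re < 2300 → laminar → f = 64/Re = 1.440

Re ≈ 44.4; laminar; f = 64/Re ≈ 1.44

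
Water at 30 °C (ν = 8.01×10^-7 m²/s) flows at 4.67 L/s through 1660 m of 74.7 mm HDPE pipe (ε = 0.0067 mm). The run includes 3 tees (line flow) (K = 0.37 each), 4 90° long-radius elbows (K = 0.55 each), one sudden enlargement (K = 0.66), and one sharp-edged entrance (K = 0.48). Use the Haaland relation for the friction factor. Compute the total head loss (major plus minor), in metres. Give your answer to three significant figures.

V = 4Q/(πD²) = 1.066 m/s; V²/2g = 0.05787 m
Re = 9.94×10^4, ε/D = 8.97×10^-5 → f = 0.01824 (Haaland)
Major: h_f = f(L/D)·V²/2g = 0.01824·22222·0.05787 = 23.46 m
Minor: ΣK = 4.45; h_m = ΣK·V²/2g = 0.2575 m
Total H_L = 23.46 + 0.2575 = 23.71 m

H_L ≈ 23.7 m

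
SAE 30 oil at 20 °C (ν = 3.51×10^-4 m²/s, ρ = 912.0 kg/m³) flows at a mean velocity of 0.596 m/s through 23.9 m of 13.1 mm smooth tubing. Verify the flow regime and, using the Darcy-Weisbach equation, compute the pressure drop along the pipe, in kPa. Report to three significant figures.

Δp ≈ 850 kPa

Re = VD/ν = 0.596·0.01310/3.51×10^-4 = 22.2 → laminar (Re < 2300)
f = 64/Re = 2.877
h_f = f(L/D)V²/(2g) = 2.877·(23.9/0.01310)·0.596²/(2·9.81) = 95.04 m
Δp = ρg·h_f = 912.0·9.81·95.04 = 850.3 kPa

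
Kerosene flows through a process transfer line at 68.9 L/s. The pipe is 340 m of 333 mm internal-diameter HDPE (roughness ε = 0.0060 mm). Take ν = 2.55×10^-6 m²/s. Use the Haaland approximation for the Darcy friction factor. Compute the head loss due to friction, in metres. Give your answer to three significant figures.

h_f ≈ 0.579 m

V = 4Q/(πD²) = 4·0.0689/(π·0.333²) = 0.7911 m/s
Re = VD/ν = 0.7911·0.333/2.55×10^-6 = 1.03×10^5 → turbulent
ε/D = 0.0060/333 = 1.80×10^-5
Haaland: f = 0.01777
h_f = f(L/D)V²/(2g) = 0.01777·(340/0.333)·0.7911²/(2·9.81) = 0.5789 m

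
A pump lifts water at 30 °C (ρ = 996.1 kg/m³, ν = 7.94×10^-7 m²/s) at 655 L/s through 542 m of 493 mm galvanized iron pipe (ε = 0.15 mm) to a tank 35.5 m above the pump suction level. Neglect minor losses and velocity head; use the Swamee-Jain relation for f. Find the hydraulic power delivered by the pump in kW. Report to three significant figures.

V = 4Q/(πD²) = 3.431 m/s; Re = 2.13×10^6; ε/D = 3.04×10^-4; f = 0.01541
h_f = f(L/D)V²/2g = 10.17 m
Total head H = z + h_f = 35.5 + 10.17 = 45.67 m
P_hyd = ρgQH = 996.1·9.81·0.655·45.67 = 292.3 kW

P_hyd ≈ 292 kW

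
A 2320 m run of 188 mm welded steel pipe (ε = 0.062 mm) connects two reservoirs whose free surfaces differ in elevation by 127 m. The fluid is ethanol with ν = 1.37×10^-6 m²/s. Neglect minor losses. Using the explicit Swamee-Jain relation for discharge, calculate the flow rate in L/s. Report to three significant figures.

Q ≈ 97.0 L/s

Swamee-Jain (Type II): Q = -0.965·√(gD⁵h_f/L)·ln[ε/(3.7D) + √(3.17ν²L/(gD³h_f))]
√(gD⁵h_f/L) = √(9.81·0.188⁵·127/2320) = 0.01123
ε/(3.7D) = 8.91×10^-5; √(3.17ν²L/(gD³h_f)) = 4.08×10^-5
Q = -0.965·0.01123·ln(1.300×10^-4) = 0.09697 m³/s
Check: V = 3.49 m/s, Re = 4.79×10^5, f = 0.01665, h_f = 128 m ≈ 127 m ✓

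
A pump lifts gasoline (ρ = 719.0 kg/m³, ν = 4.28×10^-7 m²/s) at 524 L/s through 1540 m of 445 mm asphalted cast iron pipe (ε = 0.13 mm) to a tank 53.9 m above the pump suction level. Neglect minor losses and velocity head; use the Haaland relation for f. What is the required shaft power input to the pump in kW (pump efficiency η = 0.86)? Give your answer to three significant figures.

P_shaft ≈ 361 kW

V = 4Q/(πD²) = 3.369 m/s; Re = 3.50×10^6; ε/D = 2.92×10^-4; f = 0.01508
h_f = f(L/D)V²/2g = 30.19 m
Total head H = z + h_f = 53.9 + 30.19 = 84.09 m
P_hyd = ρgQH = 719.0·9.81·0.524·84.09 = 310.8 kW
P_shaft = P_hyd/η = 310.8/0.86 = 361.4 kW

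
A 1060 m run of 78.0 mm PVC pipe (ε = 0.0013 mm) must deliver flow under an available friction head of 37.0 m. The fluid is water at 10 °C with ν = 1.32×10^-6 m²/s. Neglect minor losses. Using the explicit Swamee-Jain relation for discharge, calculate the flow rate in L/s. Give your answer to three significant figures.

Swamee-Jain (Type II): Q = -0.965·√(gD⁵h_f/L)·ln[ε/(3.7D) + √(3.17ν²L/(gD³h_f))]
√(gD⁵h_f/L) = √(9.81·0.0780⁵·37.0/1060) = 9.943×10^-4
ε/(3.7D) = 4.50×10^-6; √(3.17ν²L/(gD³h_f)) = 1.84×10^-4
Q = -0.965·9.943×10^-4·ln(1.889×10^-4) = 0.008227 m³/s
Check: V = 1.72 m/s, Re = 1.02×10^5, f = 0.01790, h_f = 36.8 m ≈ 37.0 m ✓

Q ≈ 8.23 L/s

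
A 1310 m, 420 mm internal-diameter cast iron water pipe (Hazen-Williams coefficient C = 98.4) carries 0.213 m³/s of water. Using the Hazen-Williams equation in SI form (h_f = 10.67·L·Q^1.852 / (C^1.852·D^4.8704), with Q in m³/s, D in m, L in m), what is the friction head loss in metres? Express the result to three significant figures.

h_f ≈ 11.1 m

h_f = 10.67·1310·0.213^1.852 / (98.4^1.852·0.420^4.8704) = 11.10 m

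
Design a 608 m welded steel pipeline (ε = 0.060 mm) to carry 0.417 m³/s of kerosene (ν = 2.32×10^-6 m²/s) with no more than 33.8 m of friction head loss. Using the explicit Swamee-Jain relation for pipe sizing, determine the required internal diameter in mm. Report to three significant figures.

D ≈ 333 mm

Swamee-Jain (Type III): D = 0.66·[ε^1.25·(LQ²/(gh_f))^4.75 + ν·Q^9.4·(L/(gh_f))^5.2]^0.04
LQ²/(gh_f) = 0.3189; L/(gh_f) = 1.834
Term 1 = ε^1.25·(…)^4.75 = 2.32×10^-8; Term 2 = ν·Q^9.4·(…)^5.2 = 1.46×10^-8
D = 0.66·(2.32×10^-8 + 1.46×10^-8)^0.04 = 0.3331 m = 333 mm
Check: V = 4.78 m/s, Re = 6.87×10^5, f = 0.01492, h_f = 31.8 m ≈ 33.8 m ✓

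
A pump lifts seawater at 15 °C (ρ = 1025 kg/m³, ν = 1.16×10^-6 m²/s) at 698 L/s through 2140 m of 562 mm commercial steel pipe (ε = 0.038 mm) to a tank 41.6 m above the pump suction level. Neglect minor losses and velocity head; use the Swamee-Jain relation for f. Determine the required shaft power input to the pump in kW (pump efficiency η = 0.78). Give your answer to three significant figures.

V = 4Q/(πD²) = 2.814 m/s; Re = 1.36×10^6; ε/D = 6.76×10^-5; f = 0.01263
h_f = f(L/D)V²/2g = 19.41 m
Total head H = z + h_f = 41.6 + 19.41 = 61.01 m
P_hyd = ρgQH = 1025·9.81·0.698·61.01 = 428.2 kW
P_shaft = P_hyd/η = 428.2/0.78 = 549.0 kW

P_shaft ≈ 549 kW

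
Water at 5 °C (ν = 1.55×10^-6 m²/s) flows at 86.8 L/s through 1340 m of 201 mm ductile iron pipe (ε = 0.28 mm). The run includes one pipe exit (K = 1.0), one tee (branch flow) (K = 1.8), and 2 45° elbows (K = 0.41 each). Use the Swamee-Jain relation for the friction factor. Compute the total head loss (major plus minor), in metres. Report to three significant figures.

V = 4Q/(πD²) = 2.736 m/s; V²/2g = 0.3814 m
Re = 3.55×10^5, ε/D = 0.00139 → f = 0.02212 (Swamee-Jain)
Major: h_f = f(L/D)·V²/2g = 0.02212·6667·0.3814 = 56.24 m
Minor: ΣK = 3.62; h_m = ΣK·V²/2g = 1.381 m
Total H_L = 56.24 + 1.381 = 57.62 m

H_L ≈ 57.6 m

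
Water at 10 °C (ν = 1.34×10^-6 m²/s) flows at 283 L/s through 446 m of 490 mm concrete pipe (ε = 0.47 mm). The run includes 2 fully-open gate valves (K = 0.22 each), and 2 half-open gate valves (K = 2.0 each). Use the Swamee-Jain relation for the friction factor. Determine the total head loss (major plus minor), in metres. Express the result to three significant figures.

H_L ≈ 2.61 m

V = 4Q/(πD²) = 1.501 m/s; V²/2g = 0.1148 m
Re = 5.49×10^5, ε/D = 9.59×10^-4 → f = 0.02012 (Swamee-Jain)
Major: h_f = f(L/D)·V²/2g = 0.02012·910.2·0.1148 = 2.102 m
Minor: ΣK = 4.44; h_m = ΣK·V²/2g = 0.5097 m
Total H_L = 2.102 + 0.5097 = 2.612 m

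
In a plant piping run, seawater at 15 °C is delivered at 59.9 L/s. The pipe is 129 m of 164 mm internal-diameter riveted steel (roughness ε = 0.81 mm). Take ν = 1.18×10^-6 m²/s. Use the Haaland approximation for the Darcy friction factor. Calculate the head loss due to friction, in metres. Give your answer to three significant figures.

h_f ≈ 9.84 m

V = 4Q/(πD²) = 4·0.0599/(π·0.164²) = 2.836 m/s
Re = VD/ν = 2.836·0.164/1.18×10^-6 = 3.94×10^5 → turbulent
ε/D = 0.81/164 = 0.00494
Haaland: f = 0.03054
h_f = f(L/D)V²/(2g) = 0.03054·(129/0.164)·2.836²/(2·9.81) = 9.844 m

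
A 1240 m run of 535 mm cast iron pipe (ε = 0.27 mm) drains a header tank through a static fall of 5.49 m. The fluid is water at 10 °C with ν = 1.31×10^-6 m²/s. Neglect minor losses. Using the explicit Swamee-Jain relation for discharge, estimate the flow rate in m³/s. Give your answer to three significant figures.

Swamee-Jain (Type II): Q = -0.965·√(gD⁵h_f/L)·ln[ε/(3.7D) + √(3.17ν²L/(gD³h_f))]
√(gD⁵h_f/L) = √(9.81·0.535⁵·5.49/1240) = 0.04363
ε/(3.7D) = 1.36×10^-4; √(3.17ν²L/(gD³h_f)) = 2.86×10^-5
Q = -0.965·0.04363·ln(1.650×10^-4) = 0.3667 m³/s
Check: V = 1.63 m/s, Re = 6.66×10^5, f = 0.01758, h_f = 5.53 m ≈ 5.49 m ✓

Q ≈ 0.367 m³/s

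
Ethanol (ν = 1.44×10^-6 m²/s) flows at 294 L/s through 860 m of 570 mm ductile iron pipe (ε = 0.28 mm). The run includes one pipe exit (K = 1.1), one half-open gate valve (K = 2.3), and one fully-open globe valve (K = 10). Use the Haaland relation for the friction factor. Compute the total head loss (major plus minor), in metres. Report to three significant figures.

V = 4Q/(πD²) = 1.152 m/s; V²/2g = 0.06766 m
Re = 4.56×10^5, ε/D = 4.91×10^-4 → f = 0.01760 (Haaland)
Major: h_f = f(L/D)·V²/2g = 0.01760·1509·0.06766 = 1.796 m
Minor: ΣK = 13.4; h_m = ΣK·V²/2g = 0.9066 m
Total H_L = 1.796 + 0.9066 = 2.703 m

H_L ≈ 2.70 m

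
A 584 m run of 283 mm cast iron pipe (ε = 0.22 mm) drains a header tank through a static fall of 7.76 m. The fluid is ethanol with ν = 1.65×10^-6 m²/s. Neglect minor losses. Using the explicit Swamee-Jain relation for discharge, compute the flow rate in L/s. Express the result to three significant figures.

Q ≈ 122 L/s

Swamee-Jain (Type II): Q = -0.965·√(gD⁵h_f/L)·ln[ε/(3.7D) + √(3.17ν²L/(gD³h_f))]
√(gD⁵h_f/L) = √(9.81·0.283⁵·7.76/584) = 0.01538
ε/(3.7D) = 2.10×10^-4; √(3.17ν²L/(gD³h_f)) = 5.40×10^-5
Q = -0.965·0.01538·ln(2.642×10^-4) = 0.1223 m³/s
Check: V = 1.94 m/s, Re = 3.33×10^5, f = 0.01966, h_f = 7.82 m ≈ 7.76 m ✓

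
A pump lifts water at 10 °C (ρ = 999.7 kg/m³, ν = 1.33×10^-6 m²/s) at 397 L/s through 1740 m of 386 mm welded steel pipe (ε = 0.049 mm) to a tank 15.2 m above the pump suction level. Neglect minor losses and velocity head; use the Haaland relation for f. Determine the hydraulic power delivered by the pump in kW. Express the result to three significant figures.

P_hyd ≈ 200 kW

V = 4Q/(πD²) = 3.393 m/s; Re = 9.85×10^5; ε/D = 1.27×10^-4; f = 0.01372
h_f = f(L/D)V²/2g = 36.28 m
Total head H = z + h_f = 15.2 + 36.28 = 51.48 m
P_hyd = ρgQH = 999.7·9.81·0.397·51.48 = 200.4 kW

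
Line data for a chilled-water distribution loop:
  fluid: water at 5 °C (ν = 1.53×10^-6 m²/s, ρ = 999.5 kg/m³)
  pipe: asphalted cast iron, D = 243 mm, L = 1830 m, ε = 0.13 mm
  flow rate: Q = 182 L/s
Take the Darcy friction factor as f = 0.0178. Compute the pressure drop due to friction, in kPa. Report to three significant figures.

V = 4Q/(πD²) = 4·0.182/(π·0.243²) = 3.924 m/s
h_f = f(L/D)V²/(2g) = 0.01780·(1830/0.243)·3.924²/(2·9.81) = 105.2 m
Δp = ρg·h_f = 999.5·9.81·105.2 = 1032 kPa

Δp ≈ 1030 kPa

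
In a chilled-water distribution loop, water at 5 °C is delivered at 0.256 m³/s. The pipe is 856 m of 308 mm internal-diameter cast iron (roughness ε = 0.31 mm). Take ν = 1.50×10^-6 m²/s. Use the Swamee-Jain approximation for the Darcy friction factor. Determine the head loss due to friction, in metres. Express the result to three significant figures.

h_f ≈ 33.8 m

V = 4Q/(πD²) = 4·0.256/(π·0.308²) = 3.436 m/s
Re = VD/ν = 3.436·0.308/1.50×10^-6 = 7.06×10^5 → turbulent
ε/D = 0.31/308 = 0.00101
Swamee-Jain: f = 0.02020
h_f = f(L/D)V²/(2g) = 0.02020·(856/0.308)·3.436²/(2·9.81) = 33.78 m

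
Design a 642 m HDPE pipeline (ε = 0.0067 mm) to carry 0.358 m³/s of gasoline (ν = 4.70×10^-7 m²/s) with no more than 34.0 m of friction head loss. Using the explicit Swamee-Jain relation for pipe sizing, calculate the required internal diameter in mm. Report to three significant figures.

Swamee-Jain (Type III): D = 0.66·[ε^1.25·(LQ²/(gh_f))^4.75 + ν·Q^9.4·(L/(gh_f))^5.2]^0.04
LQ²/(gh_f) = 0.2467; L/(gh_f) = 1.925
Term 1 = ε^1.25·(…)^4.75 = 4.42×10^-10; Term 2 = ν·Q^9.4·(…)^5.2 = 9.07×10^-10
D = 0.66·(4.42×10^-10 + 9.07×10^-10)^0.04 = 0.2916 m = 292 mm
Check: V = 5.36 m/s, Re = 3.33×10^6, f = 0.01061, h_f = 34.2 m ≈ 34.0 m ✓

D ≈ 292 mm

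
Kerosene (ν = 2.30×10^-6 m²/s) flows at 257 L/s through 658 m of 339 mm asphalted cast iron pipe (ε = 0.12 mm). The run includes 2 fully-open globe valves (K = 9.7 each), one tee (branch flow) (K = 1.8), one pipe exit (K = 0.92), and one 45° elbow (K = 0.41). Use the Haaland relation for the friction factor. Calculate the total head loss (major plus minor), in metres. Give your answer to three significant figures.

V = 4Q/(πD²) = 2.847 m/s; V²/2g = 0.4132 m
Re = 4.20×10^5, ε/D = 3.54×10^-4 → f = 0.01675 (Haaland)
Major: h_f = f(L/D)·V²/2g = 0.01675·1941·0.4132 = 13.44 m
Minor: ΣK = 22.5; h_m = ΣK·V²/2g = 9.310 m
Total H_L = 13.44 + 9.310 = 22.75 m

H_L ≈ 22.7 m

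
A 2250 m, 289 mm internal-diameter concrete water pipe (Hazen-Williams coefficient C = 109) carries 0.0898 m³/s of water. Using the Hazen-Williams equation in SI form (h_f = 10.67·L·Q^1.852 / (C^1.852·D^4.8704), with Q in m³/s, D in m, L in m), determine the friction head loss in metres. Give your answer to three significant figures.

h_f = 10.67·2250·0.0898^1.852 / (109^1.852·0.289^4.8704) = 19.69 m

h_f ≈ 19.7 m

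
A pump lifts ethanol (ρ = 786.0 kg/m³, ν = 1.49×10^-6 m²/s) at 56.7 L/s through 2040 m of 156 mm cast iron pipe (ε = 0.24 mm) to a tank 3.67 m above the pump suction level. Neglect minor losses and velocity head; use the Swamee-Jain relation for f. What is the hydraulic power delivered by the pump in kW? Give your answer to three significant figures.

P_hyd ≈ 59.8 kW

V = 4Q/(πD²) = 2.966 m/s; Re = 3.11×10^5; ε/D = 0.00154; f = 0.02271
h_f = f(L/D)V²/2g = 133.2 m
Total head H = z + h_f = 3.67 + 133.2 = 136.9 m
P_hyd = ρgQH = 786.0·9.81·0.0567·136.9 = 59.85 kW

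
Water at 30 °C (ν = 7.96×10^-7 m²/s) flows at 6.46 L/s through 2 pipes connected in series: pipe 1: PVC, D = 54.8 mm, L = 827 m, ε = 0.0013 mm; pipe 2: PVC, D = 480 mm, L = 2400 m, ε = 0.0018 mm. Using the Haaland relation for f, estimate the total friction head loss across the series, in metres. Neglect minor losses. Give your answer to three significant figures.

Pipe 1: V = 2.739 m/s, Re = 1.89×10^5, ε/D = 2.37×10^-5, f = 0.01582, h_1 = f(L/D)V²/2g = 91.30 m
Pipe 2: V = 0.03570 m/s, Re = 2.15×10^4, ε/D = 3.75×10^-6, f = 0.02528, h_2 = f(L/D)V²/2g = 0.008212 m
Series → Q common, losses add: H = Σh = 91.31 m

H ≈ 91.3 m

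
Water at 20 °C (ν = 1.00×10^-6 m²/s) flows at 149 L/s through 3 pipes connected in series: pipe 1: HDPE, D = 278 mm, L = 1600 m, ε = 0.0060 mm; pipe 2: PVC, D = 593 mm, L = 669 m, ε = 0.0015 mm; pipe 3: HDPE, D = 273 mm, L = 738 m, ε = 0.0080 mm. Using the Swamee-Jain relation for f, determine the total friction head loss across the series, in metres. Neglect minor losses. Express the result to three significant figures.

H ≈ 34.4 m

Pipe 1: V = 2.455 m/s, Re = 6.82×10^5, ε/D = 2.16×10^-5, f = 0.01280, h_1 = f(L/D)V²/2g = 22.62 m
Pipe 2: V = 0.5395 m/s, Re = 3.20×10^5, ε/D = 2.53×10^-6, f = 0.01423, h_2 = f(L/D)V²/2g = 0.2382 m
Pipe 3: V = 2.545 m/s, Re = 6.95×10^5, ε/D = 2.93×10^-5, f = 0.01290, h_3 = f(L/D)V²/2g = 11.52 m
Series → Q common, losses add: H = Σh = 34.38 m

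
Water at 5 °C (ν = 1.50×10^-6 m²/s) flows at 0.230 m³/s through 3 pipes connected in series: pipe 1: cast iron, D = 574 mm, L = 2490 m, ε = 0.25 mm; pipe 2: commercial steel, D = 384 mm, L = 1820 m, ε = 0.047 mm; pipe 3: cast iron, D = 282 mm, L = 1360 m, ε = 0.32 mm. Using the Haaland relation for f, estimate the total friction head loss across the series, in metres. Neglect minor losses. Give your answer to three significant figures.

H ≈ 85.7 m

Pipe 1: V = 0.8888 m/s, Re = 3.40×10^5, ε/D = 4.36×10^-4, f = 0.01754, h_1 = f(L/D)V²/2g = 3.063 m
Pipe 2: V = 1.986 m/s, Re = 5.08×10^5, ε/D = 1.22×10^-4, f = 0.01448, h_2 = f(L/D)V²/2g = 13.80 m
Pipe 3: V = 3.682 m/s, Re = 6.92×10^5, ε/D = 0.00113, f = 0.02064, h_3 = f(L/D)V²/2g = 68.81 m
Series → Q common, losses add: H = Σh = 85.67 m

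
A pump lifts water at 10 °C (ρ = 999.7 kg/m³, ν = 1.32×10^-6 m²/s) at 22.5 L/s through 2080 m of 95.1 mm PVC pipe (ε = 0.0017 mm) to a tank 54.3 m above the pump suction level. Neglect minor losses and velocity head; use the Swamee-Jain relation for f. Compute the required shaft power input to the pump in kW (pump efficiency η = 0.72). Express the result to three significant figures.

P_shaft ≈ 69.1 kW

V = 4Q/(πD²) = 3.168 m/s; Re = 2.28×10^5; ε/D = 1.79×10^-5; f = 0.01532
h_f = f(L/D)V²/2g = 171.3 m
Total head H = z + h_f = 54.3 + 171.3 = 225.6 m
P_hyd = ρgQH = 999.7·9.81·0.0225·225.6 = 49.79 kW
P_shaft = P_hyd/η = 49.79/0.72 = 69.15 kW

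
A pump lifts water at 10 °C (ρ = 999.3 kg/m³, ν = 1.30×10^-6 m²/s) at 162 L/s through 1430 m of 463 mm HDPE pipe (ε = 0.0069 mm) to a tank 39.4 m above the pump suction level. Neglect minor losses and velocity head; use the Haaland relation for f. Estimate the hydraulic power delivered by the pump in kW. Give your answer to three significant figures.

P_hyd ≈ 65.8 kW

V = 4Q/(πD²) = 0.9622 m/s; Re = 3.43×10^5; ε/D = 1.49×10^-5; f = 0.01413
h_f = f(L/D)V²/2g = 2.059 m
Total head H = z + h_f = 39.4 + 2.059 = 41.46 m
P_hyd = ρgQH = 999.3·9.81·0.162·41.46 = 65.84 kW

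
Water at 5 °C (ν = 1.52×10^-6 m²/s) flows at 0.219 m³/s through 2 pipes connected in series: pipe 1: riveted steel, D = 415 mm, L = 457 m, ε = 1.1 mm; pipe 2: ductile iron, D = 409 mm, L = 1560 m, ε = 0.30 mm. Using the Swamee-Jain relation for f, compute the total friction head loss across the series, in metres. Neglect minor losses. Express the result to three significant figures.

H ≈ 14.1 m

Pipe 1: V = 1.619 m/s, Re = 4.42×10^5, ε/D = 0.00265, f = 0.02573, h_1 = f(L/D)V²/2g = 3.786 m
Pipe 2: V = 1.667 m/s, Re = 4.49×10^5, ε/D = 7.33×10^-4, f = 0.01918, h_2 = f(L/D)V²/2g = 10.36 m
Series → Q common, losses add: H = Σh = 14.15 m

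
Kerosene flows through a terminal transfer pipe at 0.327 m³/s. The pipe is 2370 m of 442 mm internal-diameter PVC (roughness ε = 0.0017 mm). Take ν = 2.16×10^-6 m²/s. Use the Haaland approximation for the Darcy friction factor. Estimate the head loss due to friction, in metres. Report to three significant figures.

h_f ≈ 16.7 m

V = 4Q/(πD²) = 4·0.327/(π·0.442²) = 2.131 m/s
Re = VD/ν = 2.131·0.442/2.16×10^-6 = 4.36×10^5 → turbulent
ε/D = 0.0017/442 = 3.85×10^-6
Haaland: f = 0.01343
h_f = f(L/D)V²/(2g) = 0.01343·(2370/0.442)·2.131²/(2·9.81) = 16.67 m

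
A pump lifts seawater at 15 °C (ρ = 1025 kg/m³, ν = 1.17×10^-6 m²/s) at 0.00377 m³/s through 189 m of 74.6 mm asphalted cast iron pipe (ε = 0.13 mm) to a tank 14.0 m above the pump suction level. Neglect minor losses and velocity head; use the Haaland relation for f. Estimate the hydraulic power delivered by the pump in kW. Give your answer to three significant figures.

P_hyd ≈ 0.623 kW

V = 4Q/(πD²) = 0.8625 m/s; Re = 5.50×10^4; ε/D = 0.00174; f = 0.02543
h_f = f(L/D)V²/2g = 2.443 m
Total head H = z + h_f = 14.0 + 2.443 = 16.44 m
P_hyd = ρgQH = 1025·9.81·0.00377·16.44 = 0.6233 kW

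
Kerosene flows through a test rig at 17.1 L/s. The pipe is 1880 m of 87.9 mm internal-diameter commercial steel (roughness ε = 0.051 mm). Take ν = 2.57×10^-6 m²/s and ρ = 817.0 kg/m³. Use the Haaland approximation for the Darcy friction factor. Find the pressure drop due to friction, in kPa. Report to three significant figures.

V = 4Q/(πD²) = 4·0.0171/(π·0.0879²) = 2.818 m/s
Re = VD/ν = 2.818·0.0879/2.57×10^-6 = 9.64×10^4 → turbulent
ε/D = 0.051/87.9 = 5.80×10^-4
Haaland: f = 0.02049
h_f = f(L/D)V²/(2g) = 0.02049·(1880/0.0879)·2.818²/(2·9.81) = 177.3 m
Δp = ρg·h_f = 817.0·9.81·177.3 = 1421 kPa

Δp ≈ 1420 kPa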